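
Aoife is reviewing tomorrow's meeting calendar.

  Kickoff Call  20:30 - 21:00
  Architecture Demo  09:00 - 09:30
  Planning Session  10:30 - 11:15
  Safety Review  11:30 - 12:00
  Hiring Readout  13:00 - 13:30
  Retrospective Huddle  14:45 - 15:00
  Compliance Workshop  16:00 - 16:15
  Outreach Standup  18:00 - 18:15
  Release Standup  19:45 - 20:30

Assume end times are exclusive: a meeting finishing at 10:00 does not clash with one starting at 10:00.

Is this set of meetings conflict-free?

Yes

Check each pair: they overlap iff neither finishes before the other starts.
Sorted by start: Architecture Demo, Planning Session, Safety Review, Hiring Readout, Retrospective Huddle, Compliance Workshop, Outreach Standup, Release Standup, Kickoff Call.
Planning Session starts after Architecture Demo ends — done with Architecture Demo.
Safety Review starts after Planning Session ends — done with Planning Session.
Hiring Readout starts after Safety Review ends — done with Safety Review.
Retrospective Huddle starts after Hiring Readout ends — done with Hiring Readout.
Compliance Workshop starts after Retrospective Huddle ends — done with Retrospective Huddle.
Outreach Standup starts after Compliance Workshop ends — done with Compliance Workshop.
Release Standup starts after Outreach Standup ends — done with Outreach Standup.
Kickoff Call starts exactly when Release Standup ends (back-to-back, no overlap).
Every pair is clear; the schedule has no overlaps.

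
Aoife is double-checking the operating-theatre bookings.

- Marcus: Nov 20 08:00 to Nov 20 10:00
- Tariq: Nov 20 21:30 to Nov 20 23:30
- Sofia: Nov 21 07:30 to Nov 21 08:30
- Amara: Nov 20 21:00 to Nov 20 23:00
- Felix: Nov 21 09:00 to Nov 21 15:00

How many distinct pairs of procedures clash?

1

Sorted by start: Marcus, Amara, Tariq, Sofia, Felix.
Amara starts after Marcus ends; Marcus is clear from here.
Tariq starts before Amara ends → Amara and Tariq overlap.
Sofia starts after Amara ends; Amara is clear from here.
Sofia starts after Tariq ends; Tariq is clear from here.
Felix starts after Sofia ends.
Overlapping pairs: Amara & Tariq — 1 in total.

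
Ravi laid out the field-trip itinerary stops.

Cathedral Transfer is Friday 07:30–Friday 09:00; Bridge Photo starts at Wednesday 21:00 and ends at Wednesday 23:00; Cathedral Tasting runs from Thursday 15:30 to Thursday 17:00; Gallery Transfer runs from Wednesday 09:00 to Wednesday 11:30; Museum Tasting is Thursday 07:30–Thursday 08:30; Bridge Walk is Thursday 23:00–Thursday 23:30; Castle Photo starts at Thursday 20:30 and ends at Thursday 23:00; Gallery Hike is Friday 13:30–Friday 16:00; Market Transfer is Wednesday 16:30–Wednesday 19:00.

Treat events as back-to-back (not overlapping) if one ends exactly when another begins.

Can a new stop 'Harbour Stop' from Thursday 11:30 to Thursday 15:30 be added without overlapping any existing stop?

Yes — the slot is free

Gallery Transfer: ends Wednesday 11:30 at or before Harbour Stop starts Thursday 11:30 → clear.
Market Transfer: ends Wednesday 19:00 at or before Harbour Stop starts Thursday 11:30 → clear.
Bridge Photo: ends Wednesday 23:00 at or before Harbour Stop starts Thursday 11:30 → clear.
Museum Tasting: ends Thursday 08:30 at or before Harbour Stop starts Thursday 11:30 → clear.
Cathedral Tasting: starts Thursday 15:30 at or after Harbour Stop ends Thursday 15:30 → clear.
Castle Photo: starts Thursday 20:30 at or after Harbour Stop ends Thursday 15:30 → clear.
Bridge Walk: starts Thursday 23:00 at or after Harbour Stop ends Thursday 15:30 → clear.
Cathedral Transfer: starts Friday 07:30 at or after Harbour Stop ends Thursday 15:30 → clear.
Gallery Hike: starts Friday 13:30 at or after Harbour Stop ends Thursday 15:30 → clear.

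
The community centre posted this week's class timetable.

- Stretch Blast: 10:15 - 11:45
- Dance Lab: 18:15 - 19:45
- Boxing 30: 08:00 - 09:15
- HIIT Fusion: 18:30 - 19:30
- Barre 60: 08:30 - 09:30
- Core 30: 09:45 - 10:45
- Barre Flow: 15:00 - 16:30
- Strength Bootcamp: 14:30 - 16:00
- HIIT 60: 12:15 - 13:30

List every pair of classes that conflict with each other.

Sorted by start: Boxing 30, Barre 60, Core 30, Stretch Blast, HIIT 60, Strength Bootcamp, Barre Flow, Dance Lab, HIIT Fusion.
Barre 60 starts before Boxing 30 ends → Boxing 30 and Barre 60 overlap.
Core 30 starts after Boxing 30 ends; Boxing 30 is clear from here.
Core 30 starts after Barre 60 ends; Barre 60 is clear from here.
Stretch Blast starts before Core 30 ends → Core 30 and Stretch Blast overlap.
HIIT 60 starts after Core 30 ends; Core 30 is clear from here.
HIIT 60 starts after Stretch Blast ends; Stretch Blast is clear from here.
Strength Bootcamp starts after HIIT 60 ends; HIIT 60 is clear from here.
Barre Flow starts before Strength Bootcamp ends → Strength Bootcamp and Barre Flow overlap.
Dance Lab starts after Strength Bootcamp ends; Strength Bootcamp is clear from here.
Dance Lab starts after Barre Flow ends; Barre Flow is clear from here.
HIIT Fusion starts before Dance Lab ends → Dance Lab and HIIT Fusion overlap.

Barre 60 & Boxing 30, Barre Flow & Strength Bootcamp, Core 30 & Stretch Blast, Dance Lab & HIIT Fusion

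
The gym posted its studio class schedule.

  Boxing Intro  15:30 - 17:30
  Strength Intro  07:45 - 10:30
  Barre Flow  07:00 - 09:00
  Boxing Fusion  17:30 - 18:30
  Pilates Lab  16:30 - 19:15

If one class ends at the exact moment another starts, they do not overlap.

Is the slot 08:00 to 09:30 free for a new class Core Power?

No — it overlaps Barre Flow, Strength Intro

Barre Flow: starts 07:00 before Core Power ends 09:30, and ends 09:00 after Core Power starts 08:00 → overlap.
Strength Intro: starts 07:45 before Core Power ends 09:30, and ends 10:30 after Core Power starts 08:00 → overlap.
Boxing Intro: starts 15:30 at or after Core Power ends 09:30 → clear.
Pilates Lab: starts 16:30 at or after Core Power ends 09:30 → clear.
Boxing Fusion: starts 17:30 at or after Core Power ends 09:30 → clear.
Core Power overlaps Barre Flow, Strength Intro.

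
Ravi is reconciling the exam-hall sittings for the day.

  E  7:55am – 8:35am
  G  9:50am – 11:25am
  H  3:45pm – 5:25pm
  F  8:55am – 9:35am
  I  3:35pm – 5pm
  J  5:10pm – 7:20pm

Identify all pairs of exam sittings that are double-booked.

H & I, H & J

Sorted by start: E, F, G, I, H, J.
F starts after E ends — done with E.
G starts after F ends — done with F.
I starts after G ends — done with G.
H starts before I ends → I and H overlap.
J starts after I ends.
J starts before H ends → H and J overlap.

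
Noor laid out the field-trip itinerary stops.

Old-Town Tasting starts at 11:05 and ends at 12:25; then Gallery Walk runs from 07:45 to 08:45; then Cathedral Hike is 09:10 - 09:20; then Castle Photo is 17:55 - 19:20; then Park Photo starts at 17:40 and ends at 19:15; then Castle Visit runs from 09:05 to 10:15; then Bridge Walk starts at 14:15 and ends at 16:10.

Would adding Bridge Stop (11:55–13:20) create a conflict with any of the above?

Gallery Walk: ends 08:45 at or before Bridge Stop starts 11:55 → clear.
Castle Visit: ends 10:15 at or before Bridge Stop starts 11:55 → clear.
Cathedral Hike: ends 09:20 at or before Bridge Stop starts 11:55 → clear.
Old-Town Tasting: starts 11:05 before Bridge Stop ends 13:20, and ends 12:25 after Bridge Stop starts 11:55 → overlap.
Bridge Walk: starts 14:15 at or after Bridge Stop ends 13:20 → clear.
Park Photo: starts 17:40 at or after Bridge Stop ends 13:20 → clear.
Castle Photo: starts 17:55 at or after Bridge Stop ends 13:20 → clear.
Bridge Stop overlaps Old-Town Tasting.

Yes — it overlaps Old-Town Tasting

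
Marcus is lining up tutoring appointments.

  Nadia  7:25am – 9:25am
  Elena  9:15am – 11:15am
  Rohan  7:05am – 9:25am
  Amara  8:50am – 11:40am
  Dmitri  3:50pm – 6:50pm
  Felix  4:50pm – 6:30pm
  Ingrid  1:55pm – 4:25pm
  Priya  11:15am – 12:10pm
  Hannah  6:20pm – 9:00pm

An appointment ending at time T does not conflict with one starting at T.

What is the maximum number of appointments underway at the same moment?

4

Walk through starts and ends in time order (an end at T is processed before a start at T):
7:05am start Rohan → 1
7:25am start Nadia → 2
8:50am start Amara → 3
9:15am start Elena → 4
9:25am end Nadia → 3
9:25am end Rohan → 2
11:15am end Elena → 1
11:15am start Priya → 2
11:40am end Amara → 1
12:10pm end Priya → 0
1:55pm start Ingrid → 1
3:50pm start Dmitri → 2
4:25pm end Ingrid → 1
4:50pm start Felix → 2
6:20pm start Hannah → 3
6:30pm end Felix → 2
6:50pm end Dmitri → 1
9:00pm end Hannah → 0
Peak is 4, at 9:15am (Amara, Elena, Nadia, Rohan).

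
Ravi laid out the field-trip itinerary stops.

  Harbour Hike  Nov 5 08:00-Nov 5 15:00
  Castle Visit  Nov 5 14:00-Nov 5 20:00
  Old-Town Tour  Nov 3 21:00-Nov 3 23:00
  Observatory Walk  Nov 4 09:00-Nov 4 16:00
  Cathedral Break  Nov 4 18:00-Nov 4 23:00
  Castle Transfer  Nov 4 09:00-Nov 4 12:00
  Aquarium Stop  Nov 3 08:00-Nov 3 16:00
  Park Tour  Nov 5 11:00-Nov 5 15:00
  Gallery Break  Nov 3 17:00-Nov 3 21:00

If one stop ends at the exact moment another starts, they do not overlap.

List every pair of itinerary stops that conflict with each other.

Sorted by start: Aquarium Stop, Gallery Break, Old-Town Tour, Castle Transfer, Observatory Walk, Cathedral Break, Harbour Hike, Park Tour, Castle Visit.
Gallery Break starts after Aquarium Stop ends — done with Aquarium Stop.
Old-Town Tour starts exactly when Gallery Break ends (back-to-back, no overlap) — done with Gallery Break.
Castle Transfer starts after Old-Town Tour ends — done with Old-Town Tour.
Observatory Walk starts before Castle Transfer ends → Castle Transfer and Observatory Walk overlap.
Cathedral Break starts after Castle Transfer ends — done with Castle Transfer.
Cathedral Break starts after Observatory Walk ends — done with Observatory Walk.
Harbour Hike starts after Cathedral Break ends — done with Cathedral Break.
Park Tour starts before Harbour Hike ends → Harbour Hike and Park Tour overlap.
Castle Visit starts before Harbour Hike ends → Harbour Hike and Castle Visit overlap.
Castle Visit starts before Park Tour ends → Park Tour and Castle Visit overlap.

Castle Transfer & Observatory Walk, Castle Visit & Harbour Hike, Castle Visit & Park Tour, Harbour Hike & Park Tour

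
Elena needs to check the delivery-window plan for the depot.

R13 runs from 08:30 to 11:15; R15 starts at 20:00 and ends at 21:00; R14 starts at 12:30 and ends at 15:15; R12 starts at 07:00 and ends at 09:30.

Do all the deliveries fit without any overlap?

No

Sorted by start: R12, R13, R14, R15.
R13 starts before R12 ends → R12 and R13 overlap.
That's a conflict, so the schedule is not conflict-free.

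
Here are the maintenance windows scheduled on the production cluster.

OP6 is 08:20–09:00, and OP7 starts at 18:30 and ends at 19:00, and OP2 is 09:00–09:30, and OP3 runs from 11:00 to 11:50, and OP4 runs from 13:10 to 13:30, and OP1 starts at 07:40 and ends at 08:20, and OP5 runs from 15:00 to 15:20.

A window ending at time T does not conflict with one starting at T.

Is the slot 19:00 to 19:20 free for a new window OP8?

Yes — the slot is free

OP1: ends 08:20 at or before OP8 starts 19:00 → clear.
OP6: ends 09:00 at or before OP8 starts 19:00 → clear.
OP2: ends 09:30 at or before OP8 starts 19:00 → clear.
OP3: ends 11:50 at or before OP8 starts 19:00 → clear.
OP4: ends 13:30 at or before OP8 starts 19:00 → clear.
OP5: ends 15:20 at or before OP8 starts 19:00 → clear.
OP7: ends 19:00 at or before OP8 starts 19:00 → clear.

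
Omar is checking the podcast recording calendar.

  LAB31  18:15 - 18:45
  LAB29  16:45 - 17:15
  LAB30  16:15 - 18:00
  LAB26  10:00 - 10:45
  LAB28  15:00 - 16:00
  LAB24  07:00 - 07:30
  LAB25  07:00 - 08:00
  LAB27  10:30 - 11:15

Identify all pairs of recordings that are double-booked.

LAB24 & LAB25, LAB26 & LAB27, LAB29 & LAB30

Check each pair: they overlap iff neither finishes before the other starts.
Sorted by start: LAB24, LAB25, LAB26, LAB27, LAB28, LAB30, LAB29, LAB31.
LAB25 starts before LAB24 ends → LAB24 and LAB25 overlap.
LAB26 starts after LAB24 ends, so LAB24 has no further overlaps.
LAB26 starts after LAB25 ends, so LAB25 has no further overlaps.
LAB27 starts before LAB26 ends → LAB26 and LAB27 overlap.
LAB28 starts after LAB26 ends, so LAB26 has no further overlaps.
LAB28 starts after LAB27 ends, so LAB27 has no further overlaps.
LAB30 starts after LAB28 ends, so LAB28 has no further overlaps.
LAB29 starts before LAB30 ends → LAB30 and LAB29 overlap.
LAB31 starts after LAB30 ends.
LAB31 starts after LAB29 ends.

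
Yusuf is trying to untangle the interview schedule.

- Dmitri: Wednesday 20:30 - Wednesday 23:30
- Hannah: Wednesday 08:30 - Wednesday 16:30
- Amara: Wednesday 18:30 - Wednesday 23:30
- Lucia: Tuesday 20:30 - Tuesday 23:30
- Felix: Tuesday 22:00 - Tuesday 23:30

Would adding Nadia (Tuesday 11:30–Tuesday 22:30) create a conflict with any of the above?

Lucia: starts Tuesday 20:30 before Nadia ends Tuesday 22:30, and ends Tuesday 23:30 after Nadia starts Tuesday 11:30 → overlap.
Felix: starts Tuesday 22:00 before Nadia ends Tuesday 22:30, and ends Tuesday 23:30 after Nadia starts Tuesday 11:30 → overlap.
Hannah: starts Wednesday 08:30 at or after Nadia ends Tuesday 22:30 → clear.
Amara: starts Wednesday 18:30 at or after Nadia ends Tuesday 22:30 → clear.
Dmitri: starts Wednesday 20:30 at or after Nadia ends Tuesday 22:30 → clear.
Nadia overlaps Felix, Lucia.

Yes — it overlaps Felix, Lucia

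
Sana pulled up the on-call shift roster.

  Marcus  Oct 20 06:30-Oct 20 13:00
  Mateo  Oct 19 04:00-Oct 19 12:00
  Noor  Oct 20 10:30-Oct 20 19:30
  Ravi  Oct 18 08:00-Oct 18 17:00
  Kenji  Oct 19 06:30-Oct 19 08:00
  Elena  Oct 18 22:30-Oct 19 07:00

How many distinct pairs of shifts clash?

4

Sorted by start: Ravi, Elena, Mateo, Kenji, Marcus, Noor.
Elena starts after Ravi ends; Ravi is clear from here.
Mateo starts before Elena ends → Elena and Mateo overlap.
Kenji starts before Elena ends → Elena and Kenji overlap.
Marcus starts after Elena ends; Elena is clear from here.
Kenji starts before Mateo ends → Mateo and Kenji overlap.
Marcus starts after Mateo ends; Mateo is clear from here.
Marcus starts after Kenji ends; Kenji is clear from here.
Noor starts before Marcus ends → Marcus and Noor overlap.
Overlapping pairs: Elena & Kenji, Elena & Mateo, Kenji & Mateo, Marcus & Noor — 4 in total.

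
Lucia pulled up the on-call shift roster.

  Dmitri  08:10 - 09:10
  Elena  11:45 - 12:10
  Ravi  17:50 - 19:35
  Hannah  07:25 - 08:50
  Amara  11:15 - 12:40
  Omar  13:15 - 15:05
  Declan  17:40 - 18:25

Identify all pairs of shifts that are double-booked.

Check each pair: they overlap iff neither finishes before the other starts.
Sorted by start: Hannah, Dmitri, Amara, Elena, Omar, Declan, Ravi.
Dmitri starts before Hannah ends → Hannah and Dmitri overlap.
Amara starts after Hannah ends — done with Hannah.
Amara starts after Dmitri ends — done with Dmitri.
Elena starts before Amara ends → Amara and Elena overlap.
Omar starts after Amara ends — done with Amara.
Omar starts after Elena ends — done with Elena.
Declan starts after Omar ends — done with Omar.
Ravi starts before Declan ends → Declan and Ravi overlap.

Amara & Elena, Declan & Ravi, Dmitri & Hannah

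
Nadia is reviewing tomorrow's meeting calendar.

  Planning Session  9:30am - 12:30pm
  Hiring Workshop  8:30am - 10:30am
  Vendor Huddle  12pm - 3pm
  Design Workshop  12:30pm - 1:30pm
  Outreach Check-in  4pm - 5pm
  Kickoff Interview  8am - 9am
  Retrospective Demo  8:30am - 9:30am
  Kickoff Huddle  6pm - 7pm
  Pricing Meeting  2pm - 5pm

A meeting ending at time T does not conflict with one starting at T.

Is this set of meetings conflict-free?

No

Sorted by start: Kickoff Interview, Hiring Workshop, Retrospective Demo, Planning Session, Vendor Huddle, Design Workshop, Pricing Meeting, Outreach Check-in, Kickoff Huddle.
Hiring Workshop starts before Kickoff Interview ends → Kickoff Interview and Hiring Workshop overlap.
That's a conflict, so the schedule is not conflict-free.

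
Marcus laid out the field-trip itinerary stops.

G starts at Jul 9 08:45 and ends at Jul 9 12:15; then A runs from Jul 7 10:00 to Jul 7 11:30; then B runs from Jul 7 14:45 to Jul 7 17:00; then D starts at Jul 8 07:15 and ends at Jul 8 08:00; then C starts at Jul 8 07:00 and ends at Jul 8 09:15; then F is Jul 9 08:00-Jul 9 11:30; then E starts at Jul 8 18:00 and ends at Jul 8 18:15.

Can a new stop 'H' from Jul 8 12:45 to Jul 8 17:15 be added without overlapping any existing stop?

Yes — the slot is free

A: ends Jul 7 11:30 at or before H starts Jul 8 12:45 → clear.
B: ends Jul 7 17:00 at or before H starts Jul 8 12:45 → clear.
C: ends Jul 8 09:15 at or before H starts Jul 8 12:45 → clear.
D: ends Jul 8 08:00 at or before H starts Jul 8 12:45 → clear.
E: starts Jul 8 18:00 at or after H ends Jul 8 17:15 → clear.
F: starts Jul 9 08:00 at or after H ends Jul 8 17:15 → clear.
G: starts Jul 9 08:45 at or after H ends Jul 8 17:15 → clear.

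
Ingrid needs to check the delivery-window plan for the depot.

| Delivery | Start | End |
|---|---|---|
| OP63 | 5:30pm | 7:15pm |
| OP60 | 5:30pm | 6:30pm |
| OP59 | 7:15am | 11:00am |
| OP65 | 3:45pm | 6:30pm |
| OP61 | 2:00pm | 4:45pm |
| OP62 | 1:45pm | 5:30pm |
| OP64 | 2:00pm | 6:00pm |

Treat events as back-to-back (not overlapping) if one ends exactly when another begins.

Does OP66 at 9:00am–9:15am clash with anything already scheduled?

Yes — it overlaps OP59

OP59: starts 7:15am before OP66 ends 9:15am, and ends 11:00am after OP66 starts 9:00am → overlap.
OP62: starts 1:45pm at or after OP66 ends 9:15am → clear.
OP61: starts 2:00pm at or after OP66 ends 9:15am → clear.
OP64: starts 2:00pm at or after OP66 ends 9:15am → clear.
OP65: starts 3:45pm at or after OP66 ends 9:15am → clear.
OP60: starts 5:30pm at or after OP66 ends 9:15am → clear.
OP63: starts 5:30pm at or after OP66 ends 9:15am → clear.
OP66 overlaps OP59.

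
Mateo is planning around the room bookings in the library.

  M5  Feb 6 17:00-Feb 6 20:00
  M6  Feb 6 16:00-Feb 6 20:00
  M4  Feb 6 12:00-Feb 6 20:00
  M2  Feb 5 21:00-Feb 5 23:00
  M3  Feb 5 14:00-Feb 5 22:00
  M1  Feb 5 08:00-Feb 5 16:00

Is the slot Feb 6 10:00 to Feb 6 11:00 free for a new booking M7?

Yes — the slot is free

M1: ends Feb 5 16:00 at or before M7 starts Feb 6 10:00 → clear.
M3: ends Feb 5 22:00 at or before M7 starts Feb 6 10:00 → clear.
M2: ends Feb 5 23:00 at or before M7 starts Feb 6 10:00 → clear.
M4: starts Feb 6 12:00 at or after M7 ends Feb 6 11:00 → clear.
M6: starts Feb 6 16:00 at or after M7 ends Feb 6 11:00 → clear.
M5: starts Feb 6 17:00 at or after M7 ends Feb 6 11:00 → clear.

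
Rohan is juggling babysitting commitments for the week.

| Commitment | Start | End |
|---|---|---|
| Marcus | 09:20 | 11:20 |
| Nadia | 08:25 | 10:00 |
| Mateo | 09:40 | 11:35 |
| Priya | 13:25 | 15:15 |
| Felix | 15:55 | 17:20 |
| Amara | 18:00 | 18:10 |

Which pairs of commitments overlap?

Marcus & Mateo, Marcus & Nadia, Mateo & Nadia

Sorted by start: Nadia, Marcus, Mateo, Priya, Felix, Amara.
Marcus starts before Nadia ends → Nadia and Marcus overlap.
Mateo starts before Nadia ends → Nadia and Mateo overlap.
Priya starts after Nadia ends — done with Nadia.
Mateo starts before Marcus ends → Marcus and Mateo overlap.
Priya starts after Marcus ends — done with Marcus.
Priya starts after Mateo ends — done with Mateo.
Felix starts after Priya ends — done with Priya.
Amara starts after Felix ends.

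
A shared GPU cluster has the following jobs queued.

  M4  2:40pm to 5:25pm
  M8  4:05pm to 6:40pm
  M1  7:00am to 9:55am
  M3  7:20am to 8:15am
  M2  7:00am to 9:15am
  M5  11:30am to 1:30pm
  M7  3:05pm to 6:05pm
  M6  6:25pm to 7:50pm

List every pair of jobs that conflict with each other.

Two intervals overlap when each starts before the other ends.
Sorted by start: M1, M2, M3, M5, M4, M7, M8, M6.
M2 starts before M1 ends → M1 and M2 overlap.
M3 starts before M1 ends → M1 and M3 overlap.
M5 starts after M1 ends, so M1 has no further overlaps.
M3 starts before M2 ends → M2 and M3 overlap.
M5 starts after M2 ends, so M2 has no further overlaps.
M5 starts after M3 ends, so M3 has no further overlaps.
M4 starts after M5 ends, so M5 has no further overlaps.
M7 starts before M4 ends → M4 and M7 overlap.
M8 starts before M4 ends → M4 and M8 overlap.
M6 starts after M4 ends.
M8 starts before M7 ends → M7 and M8 overlap.
M6 starts after M7 ends.
M6 starts before M8 ends → M8 and M6 overlap.

M1 & M2, M1 & M3, M2 & M3, M4 & M7, M4 & M8, M6 & M8, M7 & M8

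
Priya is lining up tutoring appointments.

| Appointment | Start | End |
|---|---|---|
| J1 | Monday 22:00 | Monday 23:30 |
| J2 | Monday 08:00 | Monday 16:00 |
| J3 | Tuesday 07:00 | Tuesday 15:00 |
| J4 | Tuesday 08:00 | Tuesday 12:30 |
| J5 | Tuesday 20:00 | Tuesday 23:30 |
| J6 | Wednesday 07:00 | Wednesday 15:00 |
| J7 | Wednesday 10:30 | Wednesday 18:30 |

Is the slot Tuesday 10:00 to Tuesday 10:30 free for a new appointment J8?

No — it overlaps J3, J4

J2: ends Monday 16:00 at or before J8 starts Tuesday 10:00 → clear.
J1: ends Monday 23:30 at or before J8 starts Tuesday 10:00 → clear.
J3: starts Tuesday 07:00 before J8 ends Tuesday 10:30, and ends Tuesday 15:00 after J8 starts Tuesday 10:00 → overlap.
J4: starts Tuesday 08:00 before J8 ends Tuesday 10:30, and ends Tuesday 12:30 after J8 starts Tuesday 10:00 → overlap.
J5: starts Tuesday 20:00 at or after J8 ends Tuesday 10:30 → clear.
J6: starts Wednesday 07:00 at or after J8 ends Tuesday 10:30 → clear.
J7: starts Wednesday 10:30 at or after J8 ends Tuesday 10:30 → clear.
J8 overlaps J3, J4.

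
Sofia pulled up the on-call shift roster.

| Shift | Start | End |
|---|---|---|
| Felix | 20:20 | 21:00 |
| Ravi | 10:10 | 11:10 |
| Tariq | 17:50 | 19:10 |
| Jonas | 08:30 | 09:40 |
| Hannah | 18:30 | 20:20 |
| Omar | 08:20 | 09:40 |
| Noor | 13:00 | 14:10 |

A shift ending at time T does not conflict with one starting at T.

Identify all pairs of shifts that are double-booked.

Check each pair: they overlap iff neither finishes before the other starts.
Sorted by start: Omar, Jonas, Ravi, Noor, Tariq, Hannah, Felix.
Jonas starts before Omar ends → Omar and Jonas overlap.
Ravi starts after Omar ends; Omar is clear from here.
Ravi starts after Jonas ends; Jonas is clear from here.
Noor starts after Ravi ends; Ravi is clear from here.
Tariq starts after Noor ends; Noor is clear from here.
Hannah starts before Tariq ends → Tariq and Hannah overlap.
Felix starts after Tariq ends.
Felix starts exactly when Hannah ends (back-to-back, no overlap).

Hannah & Tariq, Jonas & Omar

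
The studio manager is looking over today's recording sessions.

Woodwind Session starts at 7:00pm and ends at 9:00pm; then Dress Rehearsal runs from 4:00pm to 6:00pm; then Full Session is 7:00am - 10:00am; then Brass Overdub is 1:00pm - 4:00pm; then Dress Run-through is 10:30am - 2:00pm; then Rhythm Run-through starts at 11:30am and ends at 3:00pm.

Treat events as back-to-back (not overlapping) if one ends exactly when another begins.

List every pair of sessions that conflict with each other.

Sorted by start: Full Session, Dress Run-through, Rhythm Run-through, Brass Overdub, Dress Rehearsal, Woodwind Session.
Dress Run-through starts after Full Session ends, so nothing later overlaps Full Session either.
Rhythm Run-through starts before Dress Run-through ends → Dress Run-through and Rhythm Run-through overlap.
Brass Overdub starts before Dress Run-through ends → Dress Run-through and Brass Overdub overlap.
Dress Rehearsal starts after Dress Run-through ends, so nothing later overlaps Dress Run-through either.
Brass Overdub starts before Rhythm Run-through ends → Rhythm Run-through and Brass Overdub overlap.
Dress Rehearsal starts after Rhythm Run-through ends, so nothing later overlaps Rhythm Run-through either.
Dress Rehearsal starts exactly when Brass Overdub ends (back-to-back, no overlap), so nothing later overlaps Brass Overdub either.
Woodwind Session starts after Dress Rehearsal ends.

Brass Overdub & Dress Run-through, Brass Overdub & Rhythm Run-through, Dress Run-through & Rhythm Run-through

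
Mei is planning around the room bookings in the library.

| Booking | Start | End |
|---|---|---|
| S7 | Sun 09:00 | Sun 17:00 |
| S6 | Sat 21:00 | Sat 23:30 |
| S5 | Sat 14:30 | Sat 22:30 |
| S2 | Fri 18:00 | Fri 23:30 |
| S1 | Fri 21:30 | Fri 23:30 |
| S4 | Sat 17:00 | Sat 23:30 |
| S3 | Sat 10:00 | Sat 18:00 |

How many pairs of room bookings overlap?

Check each pair: they overlap iff neither finishes before the other starts.
Sorted by start: S2, S1, S3, S5, S4, S6, S7.
S1 starts before S2 ends → S2 and S1 overlap.
S3 starts after S2 ends, so nothing later overlaps S2 either.
S3 starts after S1 ends, so nothing later overlaps S1 either.
S5 starts before S3 ends → S3 and S5 overlap.
S4 starts before S3 ends → S3 and S4 overlap.
S6 starts after S3 ends, so nothing later overlaps S3 either.
S4 starts before S5 ends → S5 and S4 overlap.
S6 starts before S5 ends → S5 and S6 overlap.
S7 starts after S5 ends.
S6 starts before S4 ends → S4 and S6 overlap.
S7 starts after S4 ends.
S7 starts after S6 ends.
Overlapping pairs: S1 & S2, S3 & S4, S3 & S5, S4 & S5, S4 & S6, S5 & S6 — 6 in total.

6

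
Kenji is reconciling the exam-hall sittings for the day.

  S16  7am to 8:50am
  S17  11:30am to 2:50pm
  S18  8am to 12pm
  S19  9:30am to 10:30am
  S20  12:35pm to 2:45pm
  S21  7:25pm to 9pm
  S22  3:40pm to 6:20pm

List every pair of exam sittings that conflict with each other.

Sorted by start: S16, S18, S19, S17, S20, S22, S21.
S18 starts before S16 ends → S16 and S18 overlap.
S19 starts after S16 ends; S16 is clear from here.
S19 starts before S18 ends → S18 and S19 overlap.
S17 starts before S18 ends → S18 and S17 overlap.
S20 starts after S18 ends; S18 is clear from here.
S17 starts after S19 ends; S19 is clear from here.
S20 starts before S17 ends → S17 and S20 overlap.
S22 starts after S17 ends; S17 is clear from here.
S22 starts after S20 ends; S20 is clear from here.
S21 starts after S22 ends.

S16 & S18, S17 & S18, S17 & S20, S18 & S19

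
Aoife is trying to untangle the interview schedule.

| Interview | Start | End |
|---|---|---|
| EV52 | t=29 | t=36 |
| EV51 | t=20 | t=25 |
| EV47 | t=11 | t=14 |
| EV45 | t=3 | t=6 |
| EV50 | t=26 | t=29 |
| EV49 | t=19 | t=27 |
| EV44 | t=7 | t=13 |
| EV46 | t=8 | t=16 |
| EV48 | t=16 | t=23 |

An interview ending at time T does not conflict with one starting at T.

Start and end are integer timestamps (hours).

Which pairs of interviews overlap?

Check each pair: they overlap iff neither finishes before the other starts.
Sorted by start: EV45, EV44, EV46, EV47, EV48, EV49, EV51, EV50, EV52.
EV44 starts after EV45 ends; EV45 is clear from here.
EV46 starts before EV44 ends → EV44 and EV46 overlap.
EV47 starts before EV44 ends → EV44 and EV47 overlap.
EV48 starts after EV44 ends; EV44 is clear from here.
EV47 starts before EV46 ends → EV46 and EV47 overlap.
EV48 starts exactly when EV46 ends (back-to-back, no overlap); EV46 is clear from here.
EV48 starts after EV47 ends; EV47 is clear from here.
EV49 starts before EV48 ends → EV48 and EV49 overlap.
EV51 starts before EV48 ends → EV48 and EV51 overlap.
EV50 starts after EV48 ends; EV48 is clear from here.
EV51 starts before EV49 ends → EV49 and EV51 overlap.
EV50 starts before EV49 ends → EV49 and EV50 overlap.
EV52 starts after EV49 ends.
EV50 starts after EV51 ends; EV51 is clear from here.
EV52 starts exactly when EV50 ends (back-to-back, no overlap).

EV44 & EV46, EV44 & EV47, EV46 & EV47, EV48 & EV49, EV48 & EV51, EV49 & EV50, EV49 & EV51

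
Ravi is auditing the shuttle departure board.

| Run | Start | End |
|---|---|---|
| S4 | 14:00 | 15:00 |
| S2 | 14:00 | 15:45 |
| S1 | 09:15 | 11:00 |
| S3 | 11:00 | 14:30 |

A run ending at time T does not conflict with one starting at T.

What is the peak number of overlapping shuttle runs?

3

Walk through starts and ends in time order (an end at T is processed before a start at T):
09:15 start S1 → 1
11:00 end S1 → 0
11:00 start S3 → 1
14:00 start S2 → 2
14:00 start S4 → 3
14:30 end S3 → 2
15:00 end S4 → 1
15:45 end S2 → 0
Peak is 3, at 14:00 (S2, S3, S4).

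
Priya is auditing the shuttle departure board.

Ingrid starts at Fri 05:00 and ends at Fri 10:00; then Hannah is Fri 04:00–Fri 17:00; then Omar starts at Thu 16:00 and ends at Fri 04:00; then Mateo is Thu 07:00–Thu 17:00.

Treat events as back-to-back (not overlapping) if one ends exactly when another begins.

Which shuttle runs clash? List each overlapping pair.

Sorted by start: Mateo, Omar, Hannah, Ingrid.
Omar starts before Mateo ends → Mateo and Omar overlap.
Hannah starts after Mateo ends, so nothing later overlaps Mateo either.
Hannah starts exactly when Omar ends (back-to-back, no overlap), so nothing later overlaps Omar either.
Ingrid starts before Hannah ends → Hannah and Ingrid overlap.

Hannah & Ingrid, Mateo & Omar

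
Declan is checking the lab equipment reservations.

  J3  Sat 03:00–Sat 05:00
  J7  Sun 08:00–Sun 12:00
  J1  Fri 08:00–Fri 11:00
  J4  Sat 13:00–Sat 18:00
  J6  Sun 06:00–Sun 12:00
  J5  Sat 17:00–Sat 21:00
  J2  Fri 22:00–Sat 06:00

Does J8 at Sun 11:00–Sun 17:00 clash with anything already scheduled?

J1: ends Fri 11:00 at or before J8 starts Sun 11:00 → clear.
J2: ends Sat 06:00 at or before J8 starts Sun 11:00 → clear.
J3: ends Sat 05:00 at or before J8 starts Sun 11:00 → clear.
J4: ends Sat 18:00 at or before J8 starts Sun 11:00 → clear.
J5: ends Sat 21:00 at or before J8 starts Sun 11:00 → clear.
J6: starts Sun 06:00 before J8 ends Sun 17:00, and ends Sun 12:00 after J8 starts Sun 11:00 → overlap.
J7: starts Sun 08:00 before J8 ends Sun 17:00, and ends Sun 12:00 after J8 starts Sun 11:00 → overlap.
J8 overlaps J6, J7.

Yes — it overlaps J6, J7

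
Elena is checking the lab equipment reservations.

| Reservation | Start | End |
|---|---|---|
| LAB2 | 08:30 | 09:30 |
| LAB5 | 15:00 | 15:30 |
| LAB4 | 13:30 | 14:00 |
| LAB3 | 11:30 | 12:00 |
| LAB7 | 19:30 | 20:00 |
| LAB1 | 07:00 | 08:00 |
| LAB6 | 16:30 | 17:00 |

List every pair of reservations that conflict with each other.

none

Sorted by start: LAB1, LAB2, LAB3, LAB4, LAB5, LAB6, LAB7.
LAB2 starts after LAB1 ends; LAB1 is clear from here.
LAB3 starts after LAB2 ends; LAB2 is clear from here.
LAB4 starts after LAB3 ends; LAB3 is clear from here.
LAB5 starts after LAB4 ends; LAB4 is clear from here.
LAB6 starts after LAB5 ends; LAB5 is clear from here.
LAB7 starts after LAB6 ends.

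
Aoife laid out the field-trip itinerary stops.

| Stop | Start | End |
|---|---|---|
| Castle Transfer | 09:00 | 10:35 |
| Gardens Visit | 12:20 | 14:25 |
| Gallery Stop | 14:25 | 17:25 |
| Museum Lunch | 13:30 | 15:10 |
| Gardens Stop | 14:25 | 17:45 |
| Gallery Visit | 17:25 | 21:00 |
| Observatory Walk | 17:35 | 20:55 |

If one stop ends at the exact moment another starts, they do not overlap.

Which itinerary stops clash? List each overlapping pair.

Gallery Stop & Gardens Stop, Gallery Stop & Museum Lunch, Gallery Visit & Gardens Stop, Gallery Visit & Observatory Walk, Gardens Stop & Museum Lunch, Gardens Stop & Observatory Walk, Gardens Visit & Museum Lunch

Sorted by start: Castle Transfer, Gardens Visit, Museum Lunch, Gallery Stop, Gardens Stop, Gallery Visit, Observatory Walk.
Gardens Visit starts after Castle Transfer ends — done with Castle Transfer.
Museum Lunch starts before Gardens Visit ends → Gardens Visit and Museum Lunch overlap.
Gallery Stop starts exactly when Gardens Visit ends (back-to-back, no overlap) — done with Gardens Visit.
Gallery Stop starts before Museum Lunch ends → Museum Lunch and Gallery Stop overlap.
Gardens Stop starts before Museum Lunch ends → Museum Lunch and Gardens Stop overlap.
Gallery Visit starts after Museum Lunch ends — done with Museum Lunch.
Gardens Stop starts before Gallery Stop ends → Gallery Stop and Gardens Stop overlap.
Gallery Visit starts exactly when Gallery Stop ends (back-to-back, no overlap) — done with Gallery Stop.
Gallery Visit starts before Gardens Stop ends → Gardens Stop and Gallery Visit overlap.
Observatory Walk starts before Gardens Stop ends → Gardens Stop and Observatory Walk overlap.
Observatory Walk starts before Gallery Visit ends → Gallery Visit and Observatory Walk overlap.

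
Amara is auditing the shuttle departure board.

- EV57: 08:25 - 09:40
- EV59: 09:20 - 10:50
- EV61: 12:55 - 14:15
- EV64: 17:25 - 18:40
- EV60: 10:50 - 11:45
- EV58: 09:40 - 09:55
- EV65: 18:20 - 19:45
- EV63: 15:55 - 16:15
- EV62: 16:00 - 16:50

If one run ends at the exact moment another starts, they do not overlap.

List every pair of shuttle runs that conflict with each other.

EV57 & EV59, EV58 & EV59, EV62 & EV63, EV64 & EV65

Sorted by start: EV57, EV59, EV58, EV60, EV61, EV63, EV62, EV64, EV65.
EV59 starts before EV57 ends → EV57 and EV59 overlap.
EV58 starts exactly when EV57 ends (back-to-back, no overlap); EV57 is clear from here.
EV58 starts before EV59 ends → EV59 and EV58 overlap.
EV60 starts exactly when EV59 ends (back-to-back, no overlap); EV59 is clear from here.
EV60 starts after EV58 ends; EV58 is clear from here.
EV61 starts after EV60 ends; EV60 is clear from here.
EV63 starts after EV61 ends; EV61 is clear from here.
EV62 starts before EV63 ends → EV63 and EV62 overlap.
EV64 starts after EV63 ends; EV63 is clear from here.
EV64 starts after EV62 ends; EV62 is clear from here.
EV65 starts before EV64 ends → EV64 and EV65 overlap.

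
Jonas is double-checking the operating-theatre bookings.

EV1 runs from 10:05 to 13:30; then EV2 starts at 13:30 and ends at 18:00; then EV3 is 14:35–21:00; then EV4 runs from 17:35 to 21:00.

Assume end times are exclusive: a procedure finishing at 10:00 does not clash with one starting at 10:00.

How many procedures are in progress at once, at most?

Sort all start/end points and keep a running count:
10:05 start EV1 → 1
13:30 end EV1 → 0
13:30 start EV2 → 1
14:35 start EV3 → 2
17:35 start EV4 → 3
18:00 end EV2 → 2
21:00 end EV3 → 1
21:00 end EV4 → 0
Peak is 3, at 17:35 (EV2, EV3, EV4).

3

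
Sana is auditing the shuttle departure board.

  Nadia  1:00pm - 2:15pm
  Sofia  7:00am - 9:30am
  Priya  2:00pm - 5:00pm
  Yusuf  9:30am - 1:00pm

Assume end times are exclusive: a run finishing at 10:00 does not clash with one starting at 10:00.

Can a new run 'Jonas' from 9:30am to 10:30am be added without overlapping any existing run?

Sofia: ends 9:30am at or before Jonas starts 9:30am → clear.
Yusuf: starts 9:30am before Jonas ends 10:30am, and ends 1:00pm after Jonas starts 9:30am → overlap.
Nadia: starts 1:00pm at or after Jonas ends 10:30am → clear.
Priya: starts 2:00pm at or after Jonas ends 10:30am → clear.
Jonas overlaps Yusuf.

No — it overlaps Yusuf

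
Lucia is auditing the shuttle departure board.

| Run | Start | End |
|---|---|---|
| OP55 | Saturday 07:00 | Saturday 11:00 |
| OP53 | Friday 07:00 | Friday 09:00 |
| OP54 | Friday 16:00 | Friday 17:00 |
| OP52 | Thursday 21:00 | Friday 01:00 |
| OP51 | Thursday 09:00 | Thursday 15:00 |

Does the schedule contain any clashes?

Two intervals overlap when each starts before the other ends.
Sorted by start: OP51, OP52, OP53, OP54, OP55.
OP52 starts after OP51 ends; OP51 is clear from here.
OP53 starts after OP52 ends; OP52 is clear from here.
OP54 starts after OP53 ends; OP53 is clear from here.
OP55 starts after OP54 ends.
Every pair is clear; the schedule has no overlaps.

No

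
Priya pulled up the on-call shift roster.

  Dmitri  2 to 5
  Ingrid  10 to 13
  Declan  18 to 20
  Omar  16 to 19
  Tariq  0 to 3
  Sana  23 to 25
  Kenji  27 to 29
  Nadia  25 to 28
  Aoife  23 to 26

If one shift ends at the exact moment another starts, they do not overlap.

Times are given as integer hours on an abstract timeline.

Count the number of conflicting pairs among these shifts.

5

Sorted by start: Tariq, Dmitri, Ingrid, Omar, Declan, Sana, Aoife, Nadia, Kenji.
Dmitri starts before Tariq ends → Tariq and Dmitri overlap.
Ingrid starts after Tariq ends, so nothing later overlaps Tariq either.
Ingrid starts after Dmitri ends, so nothing later overlaps Dmitri either.
Omar starts after Ingrid ends, so nothing later overlaps Ingrid either.
Declan starts before Omar ends → Omar and Declan overlap.
Sana starts after Omar ends, so nothing later overlaps Omar either.
Sana starts after Declan ends, so nothing later overlaps Declan either.
Aoife starts before Sana ends → Sana and Aoife overlap.
Nadia starts exactly when Sana ends (back-to-back, no overlap), so nothing later overlaps Sana either.
Nadia starts before Aoife ends → Aoife and Nadia overlap.
Kenji starts after Aoife ends.
Kenji starts before Nadia ends → Nadia and Kenji overlap.
Overlapping pairs: Aoife & Nadia, Aoife & Sana, Declan & Omar, Dmitri & Tariq, Kenji & Nadia — 5 in total.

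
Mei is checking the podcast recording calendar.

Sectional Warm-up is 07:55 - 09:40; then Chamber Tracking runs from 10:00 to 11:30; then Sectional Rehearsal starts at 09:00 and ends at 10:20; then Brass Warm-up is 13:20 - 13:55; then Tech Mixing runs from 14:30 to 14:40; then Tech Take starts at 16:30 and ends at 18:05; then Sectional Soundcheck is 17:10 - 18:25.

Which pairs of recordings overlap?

Chamber Tracking & Sectional Rehearsal, Sectional Rehearsal & Sectional Warm-up, Sectional Soundcheck & Tech Take

Check each pair: they overlap iff neither finishes before the other starts.
Sorted by start: Sectional Warm-up, Sectional Rehearsal, Chamber Tracking, Brass Warm-up, Tech Mixing, Tech Take, Sectional Soundcheck.
Sectional Rehearsal starts before Sectional Warm-up ends → Sectional Warm-up and Sectional Rehearsal overlap.
Chamber Tracking starts after Sectional Warm-up ends, so Sectional Warm-up has no further overlaps.
Chamber Tracking starts before Sectional Rehearsal ends → Sectional Rehearsal and Chamber Tracking overlap.
Brass Warm-up starts after Sectional Rehearsal ends, so Sectional Rehearsal has no further overlaps.
Brass Warm-up starts after Chamber Tracking ends, so Chamber Tracking has no further overlaps.
Tech Mixing starts after Brass Warm-up ends, so Brass Warm-up has no further overlaps.
Tech Take starts after Tech Mixing ends, so Tech Mixing has no further overlaps.
Sectional Soundcheck starts before Tech Take ends → Tech Take and Sectional Soundcheck overlap.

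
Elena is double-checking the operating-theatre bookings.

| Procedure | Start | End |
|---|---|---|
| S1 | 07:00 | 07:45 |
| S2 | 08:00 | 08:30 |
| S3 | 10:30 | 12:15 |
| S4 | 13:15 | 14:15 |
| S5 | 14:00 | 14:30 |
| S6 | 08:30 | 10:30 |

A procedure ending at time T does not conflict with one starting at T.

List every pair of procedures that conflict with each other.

Sorted by start: S1, S2, S6, S3, S4, S5.
S2 starts after S1 ends; S1 is clear from here.
S6 starts exactly when S2 ends (back-to-back, no overlap); S2 is clear from here.
S3 starts exactly when S6 ends (back-to-back, no overlap); S6 is clear from here.
S4 starts after S3 ends; S3 is clear from here.
S5 starts before S4 ends → S4 and S5 overlap.

S4 & S5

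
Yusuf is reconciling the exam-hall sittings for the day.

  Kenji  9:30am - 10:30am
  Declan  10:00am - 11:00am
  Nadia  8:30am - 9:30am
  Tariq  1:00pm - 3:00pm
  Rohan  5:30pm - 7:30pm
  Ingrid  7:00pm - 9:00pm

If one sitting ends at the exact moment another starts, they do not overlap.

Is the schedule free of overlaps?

No

Check each pair: they overlap iff neither finishes before the other starts.
Sorted by start: Nadia, Kenji, Declan, Tariq, Rohan, Ingrid.
Kenji starts exactly when Nadia ends (back-to-back, no overlap); Nadia is clear from here.
Declan starts before Kenji ends → Kenji and Declan overlap.
That's a conflict, so the schedule is not conflict-free.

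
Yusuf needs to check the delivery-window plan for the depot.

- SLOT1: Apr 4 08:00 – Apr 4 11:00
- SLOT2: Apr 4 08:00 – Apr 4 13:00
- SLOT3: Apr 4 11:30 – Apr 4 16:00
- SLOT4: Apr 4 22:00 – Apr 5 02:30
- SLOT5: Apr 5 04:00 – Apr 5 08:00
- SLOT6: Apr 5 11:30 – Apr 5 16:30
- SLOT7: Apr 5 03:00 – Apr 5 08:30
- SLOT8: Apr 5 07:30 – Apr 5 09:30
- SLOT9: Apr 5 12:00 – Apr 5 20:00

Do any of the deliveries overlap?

Sorted by start: SLOT1, SLOT2, SLOT3, SLOT4, SLOT7, SLOT5, SLOT8, SLOT6, SLOT9.
SLOT2 starts before SLOT1 ends → SLOT1 and SLOT2 overlap.
That's a conflict, so the schedule is not conflict-free.

Yes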